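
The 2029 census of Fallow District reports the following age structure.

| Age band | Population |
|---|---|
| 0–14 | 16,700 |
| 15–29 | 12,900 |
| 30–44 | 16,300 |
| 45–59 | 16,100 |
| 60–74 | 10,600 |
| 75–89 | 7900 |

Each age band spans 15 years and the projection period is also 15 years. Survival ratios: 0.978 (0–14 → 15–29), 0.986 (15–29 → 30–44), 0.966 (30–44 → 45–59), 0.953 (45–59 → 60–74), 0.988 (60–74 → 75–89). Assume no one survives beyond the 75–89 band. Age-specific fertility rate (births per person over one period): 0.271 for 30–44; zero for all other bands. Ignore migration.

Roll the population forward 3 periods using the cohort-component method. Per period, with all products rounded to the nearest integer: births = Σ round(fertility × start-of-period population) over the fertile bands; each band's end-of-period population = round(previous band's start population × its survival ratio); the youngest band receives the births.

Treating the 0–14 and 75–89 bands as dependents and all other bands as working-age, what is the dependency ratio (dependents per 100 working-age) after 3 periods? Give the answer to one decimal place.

55.0

Call the groups 1 to 6, youngest first.
Period 1.
Births: 16300 * 0.271 = 4417
Group 2: 16700 * 0.978 = 16333
Group 3: 12900 * 0.986 = 12719
Group 4: 16300 * 0.966 = 15746
Group 5: 16100 * 0.953 = 15343
Group 6: 10600 * 0.988 = 10473
Giving 4417 / 16333 / 12719 / 15746 / 15343 / 10473.
Period 2.
Births: 12719 * 0.271 = 3447
Group 2: 4417 * 0.978 = 4320
Group 3: 16333 * 0.986 = 16104
Group 4: 12719 * 0.966 = 12287
Group 5: 15746 * 0.953 = 15006
Group 6: 15343 * 0.988 = 15159
Giving 3447 / 4320 / 16104 / 12287 / 15006 / 15159.
Period 3.
Births: 16104 * 0.271 = 4364
Group 2: 3447 * 0.978 = 3371
Group 3: 4320 * 0.986 = 4260
Group 4: 16104 * 0.966 = 15556
Group 5: 12287 * 0.953 = 11710
Group 6: 15006 * 0.988 = 14826
Giving 4364 / 3371 / 4260 / 15556 / 11710 / 14826.
Dependents (band 0–14 + band 75–89) = 4364 + 14826 = 19190; working-age = 34897; ratio = 19190/34897 × 100 = 55.0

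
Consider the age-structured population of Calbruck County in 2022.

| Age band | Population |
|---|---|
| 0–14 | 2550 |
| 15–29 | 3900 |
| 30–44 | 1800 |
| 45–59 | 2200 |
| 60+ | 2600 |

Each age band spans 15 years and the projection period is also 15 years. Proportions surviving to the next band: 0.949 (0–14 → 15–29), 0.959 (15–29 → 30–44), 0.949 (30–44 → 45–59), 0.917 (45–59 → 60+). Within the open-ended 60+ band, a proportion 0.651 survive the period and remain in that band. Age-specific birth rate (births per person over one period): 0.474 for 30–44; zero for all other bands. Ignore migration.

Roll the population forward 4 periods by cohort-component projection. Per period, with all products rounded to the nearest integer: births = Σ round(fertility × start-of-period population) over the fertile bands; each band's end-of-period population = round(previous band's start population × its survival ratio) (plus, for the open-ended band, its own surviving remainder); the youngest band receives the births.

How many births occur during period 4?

368

[period 1]
Births: 1800 × 0.474 = 853
15–29: 2550 × 0.949 = 2420
30–44: 3900 × 0.959 = 3740
45–59: 1800 × 0.949 = 1708
60+: 2200 × 0.917 + 2600 × 0.651 = 2017 + 1693 = 3710
End of period: [853, 2420, 3740, 1708, 3710]
[period 2]
Births: 3740 × 0.474 = 1773
15–29: 853 × 0.949 = 809
30–44: 2420 × 0.959 = 2321
45–59: 3740 × 0.949 = 3549
60+: 1708 × 0.917 + 3710 × 0.651 = 1566 + 2415 = 3981
End of period: [1773, 809, 2321, 3549, 3981]
[period 3]
Births: 2321 × 0.474 = 1100
15–29: 1773 × 0.949 = 1683
30–44: 809 × 0.959 = 776
45–59: 2321 × 0.949 = 2203
60+: 3549 × 0.917 + 3981 × 0.651 = 3254 + 2592 = 5846
End of period: [1100, 1683, 776, 2203, 5846]
[period 4]
Births: 776 × 0.474 = 368
15–29: 1100 × 0.949 = 1044
30–44: 1683 × 0.959 = 1614
45–59: 776 × 0.949 = 736
60+: 2203 × 0.917 + 5846 × 0.651 = 2020 + 3806 = 5826
End of period: [368, 1044, 1614, 736, 5826]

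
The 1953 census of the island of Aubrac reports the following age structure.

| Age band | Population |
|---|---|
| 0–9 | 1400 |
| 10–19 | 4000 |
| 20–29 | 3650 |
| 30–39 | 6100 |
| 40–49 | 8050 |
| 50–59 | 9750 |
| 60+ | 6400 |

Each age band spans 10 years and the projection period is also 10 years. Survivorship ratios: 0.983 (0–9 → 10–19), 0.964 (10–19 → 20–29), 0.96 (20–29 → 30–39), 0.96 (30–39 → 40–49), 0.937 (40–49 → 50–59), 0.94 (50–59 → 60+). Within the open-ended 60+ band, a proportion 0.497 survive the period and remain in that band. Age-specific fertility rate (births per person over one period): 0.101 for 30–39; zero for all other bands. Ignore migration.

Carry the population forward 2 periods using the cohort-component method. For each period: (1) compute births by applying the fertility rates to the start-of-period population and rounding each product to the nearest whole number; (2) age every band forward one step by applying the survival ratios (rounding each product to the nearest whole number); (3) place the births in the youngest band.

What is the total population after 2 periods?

28065

(Groups numbered youngest = 1 to oldest = 7.)
[period 1]
Births: 6100 × 0.101 = 616
Group 2: 1400 × 0.983 = 1376
Group 3: 4000 × 0.964 = 3856
Group 4: 3650 × 0.96 = 3504
Group 5: 6100 × 0.96 = 5856
Group 6: 8050 × 0.937 = 7543
Group 7: 9750 × 0.94 + 6400 × 0.497 = 9165 + 3181 = 12346
End of period: [616, 1376, 3856, 3504, 5856, 7543, 12346]
[period 2]
Births: 3504 × 0.101 = 354
Group 2: 616 × 0.983 = 606
Group 3: 1376 × 0.964 = 1326
Group 4: 3856 × 0.96 = 3702
Group 5: 3504 × 0.96 = 3364
Group 6: 5856 × 0.937 = 5487
Group 7: 7543 × 0.94 + 12346 × 0.497 = 7090 + 6136 = 13226
End of period: [354, 606, 1326, 3702, 3364, 5487, 13226]
Total after period 2: 354 + 606 + 1326 + 3702 + 3364 + 5487 + 13226 = 28065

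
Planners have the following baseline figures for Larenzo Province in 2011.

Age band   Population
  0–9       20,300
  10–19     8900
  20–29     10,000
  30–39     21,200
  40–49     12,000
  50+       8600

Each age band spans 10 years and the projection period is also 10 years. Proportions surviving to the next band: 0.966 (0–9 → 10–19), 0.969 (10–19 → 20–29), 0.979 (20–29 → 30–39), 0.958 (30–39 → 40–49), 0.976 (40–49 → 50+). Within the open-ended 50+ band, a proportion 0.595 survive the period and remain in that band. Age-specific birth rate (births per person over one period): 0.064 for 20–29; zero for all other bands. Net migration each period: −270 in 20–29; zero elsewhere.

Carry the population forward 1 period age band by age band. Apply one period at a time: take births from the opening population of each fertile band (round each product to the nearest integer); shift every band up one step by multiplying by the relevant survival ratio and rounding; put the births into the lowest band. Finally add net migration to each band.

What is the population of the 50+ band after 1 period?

16829

[period 1]
Births: 10000 × 0.064 = 640
10–19: 20300 × 0.966 = 19610
20–29: 8900 × 0.969 = 8624
30–39: 10000 × 0.979 = 9790
40–49: 21200 × 0.958 = 20310
50+: 12000 × 0.976 + 8600 × 0.595 = 11712 + 5117 = 16829
Net migration: 20–29 − 270 → 8354
→ [640, 19610, 8354, 9790, 20310, 16829]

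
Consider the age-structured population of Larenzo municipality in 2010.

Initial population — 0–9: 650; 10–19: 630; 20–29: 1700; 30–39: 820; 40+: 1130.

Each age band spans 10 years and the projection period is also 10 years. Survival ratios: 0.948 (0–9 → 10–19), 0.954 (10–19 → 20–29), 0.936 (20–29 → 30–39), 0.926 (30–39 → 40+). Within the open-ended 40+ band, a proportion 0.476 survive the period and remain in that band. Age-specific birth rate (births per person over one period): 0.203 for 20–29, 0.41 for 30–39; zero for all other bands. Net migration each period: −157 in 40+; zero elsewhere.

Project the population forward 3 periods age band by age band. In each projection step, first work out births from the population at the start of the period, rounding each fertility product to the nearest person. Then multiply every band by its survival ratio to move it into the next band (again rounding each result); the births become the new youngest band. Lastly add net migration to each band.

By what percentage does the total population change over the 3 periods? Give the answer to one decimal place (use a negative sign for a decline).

-29.0

Call the bands 1 to 5, youngest first.
Period 1:
Births: 1700 × 0.203 = 345, 820 × 0.41 = 336 → 681
Band 2: 650 × 0.948 = 616
Band 3: 630 × 0.954 = 601
Band 4: 1700 × 0.936 = 1591
Band 5: 820 × 0.926 + 1130 × 0.476 = 759 + 538 = 1297
Net migration: Band 5 − 157 → 1140
Population now: 0–9=681, 10–19=616, 20–29=601, 30–39=1591, 40+=1140
Period 2:
Births: 601 × 0.203 = 122, 1591 × 0.41 = 652 → 774
Band 2: 681 × 0.948 = 646
Band 3: 616 × 0.954 = 588
Band 4: 601 × 0.936 = 563
Band 5: 1591 × 0.926 + 1140 × 0.476 = 1473 + 543 = 2016
Net migration: Band 5 − 157 → 1859
Population now: 0–9=774, 10–19=646, 20–29=588, 30–39=563, 40+=1859
Period 3:
Births: 588 × 0.203 = 119, 563 × 0.41 = 231 → 350
Band 2: 774 × 0.948 = 734
Band 3: 646 × 0.954 = 616
Band 4: 588 × 0.936 = 550
Band 5: 563 × 0.926 + 1859 × 0.476 = 521 + 885 = 1406
Net migration: Band 5 − 157 → 1249
Population now: 0–9=350, 10–19=734, 20–29=616, 30–39=550, 40+=1249
Total: 4930 → 3499; change = -1431; percentage change = -29.0%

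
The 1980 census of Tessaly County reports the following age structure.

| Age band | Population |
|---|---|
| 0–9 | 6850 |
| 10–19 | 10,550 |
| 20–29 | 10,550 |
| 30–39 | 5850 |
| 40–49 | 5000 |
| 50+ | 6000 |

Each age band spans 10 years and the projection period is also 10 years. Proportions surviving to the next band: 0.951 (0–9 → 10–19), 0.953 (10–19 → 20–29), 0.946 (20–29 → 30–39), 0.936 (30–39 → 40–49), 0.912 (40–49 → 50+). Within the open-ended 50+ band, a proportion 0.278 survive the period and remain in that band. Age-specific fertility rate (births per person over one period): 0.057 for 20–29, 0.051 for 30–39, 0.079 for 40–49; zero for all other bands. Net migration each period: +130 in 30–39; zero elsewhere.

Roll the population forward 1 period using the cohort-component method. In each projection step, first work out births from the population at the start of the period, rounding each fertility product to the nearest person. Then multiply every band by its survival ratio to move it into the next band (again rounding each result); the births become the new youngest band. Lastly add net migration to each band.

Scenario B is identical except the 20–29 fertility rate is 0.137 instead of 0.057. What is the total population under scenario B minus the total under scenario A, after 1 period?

After projecting period 1:
Births: 10550 × 0.057 = 601  |  5850 × 0.051 = 298  |  5000 × 0.079 = 395 — total 1294
10–19: 6850 × 0.951 = 6514
20–29: 10550 × 0.953 = 10054
30–39: 10550 × 0.946 = 9980
40–49: 5850 × 0.936 = 5476
50+: 5000 × 0.912 + 6000 × 0.278 = 4560 + 1668 = 6228
Net migration: 30–39 + 130 → 10110
Population now: 0–9=1294, 10–19=6514, 20–29=10054, 30–39=10110, 40–49=5476, 50+=6228
Scenario A total after 1 period: 39676
Scenario B projection —
After projecting period 1:
Births: 10550 × 0.137 = 1445  |  5850 × 0.051 = 298  |  5000 × 0.079 = 395 — total 2138
10–19: 6850 × 0.951 = 6514
20–29: 10550 × 0.953 = 10054
30–39: 10550 × 0.946 = 9980
40–49: 5850 × 0.936 = 5476
50+: 5000 × 0.912 + 6000 × 0.278 = 4560 + 1668 = 6228
Net migration: 30–39 + 130 → 10110
Population now: 0–9=2138, 10–19=6514, 20–29=10054, 30–39=10110, 40–49=5476, 50+=6228
Scenario B total after 1 period: 40520
Difference B − A = 40520 − 39676 = 844

844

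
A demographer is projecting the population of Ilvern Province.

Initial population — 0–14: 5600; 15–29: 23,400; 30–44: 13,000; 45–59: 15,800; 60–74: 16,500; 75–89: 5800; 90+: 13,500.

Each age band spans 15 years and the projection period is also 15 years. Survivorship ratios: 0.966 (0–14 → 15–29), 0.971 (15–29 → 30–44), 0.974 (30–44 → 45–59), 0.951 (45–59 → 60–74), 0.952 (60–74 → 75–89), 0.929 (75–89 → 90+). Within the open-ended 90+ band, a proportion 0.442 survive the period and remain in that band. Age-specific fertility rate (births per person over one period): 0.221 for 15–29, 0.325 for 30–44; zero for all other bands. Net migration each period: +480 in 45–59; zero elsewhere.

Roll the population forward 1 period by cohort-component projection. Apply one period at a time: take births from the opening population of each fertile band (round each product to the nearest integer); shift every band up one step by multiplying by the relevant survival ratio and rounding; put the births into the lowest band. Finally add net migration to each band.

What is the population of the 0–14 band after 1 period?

9396

Period 1:
Births: 23400 × 0.221 = 5171 ; 13000 × 0.325 = 4225 ⇒ total 9396
15–29: 5600 × 0.966 = 5410
30–44: 23400 × 0.971 = 22721
45–59: 13000 × 0.974 = 12662
60–74: 15800 × 0.951 = 15026
75–89: 16500 × 0.952 = 15708
90+: 5800 × 0.929 + 13500 × 0.442 = 5388 + 5967 = 11355
Net migration: 45–59 + 480 → 13142
End of period: [9396, 5410, 22721, 13142, 15026, 15708, 11355]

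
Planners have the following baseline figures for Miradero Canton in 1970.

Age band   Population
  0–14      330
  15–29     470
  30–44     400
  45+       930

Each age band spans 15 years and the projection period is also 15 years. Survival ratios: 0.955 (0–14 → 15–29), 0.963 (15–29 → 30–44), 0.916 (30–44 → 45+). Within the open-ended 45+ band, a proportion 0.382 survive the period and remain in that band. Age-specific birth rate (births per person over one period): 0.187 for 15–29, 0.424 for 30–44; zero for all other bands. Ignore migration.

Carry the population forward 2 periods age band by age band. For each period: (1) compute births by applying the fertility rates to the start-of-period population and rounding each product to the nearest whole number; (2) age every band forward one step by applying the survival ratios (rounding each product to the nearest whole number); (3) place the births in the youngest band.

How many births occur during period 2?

Let band 1 be 0–14 through band 4 = 45+.
Period 1.
Births: 470 × 0.187 = 88  |  400 × 0.424 = 170 — total 258
Band 2: 330 × 0.955 = 315
Band 3: 470 × 0.963 = 453
Band 4: 400 × 0.916 + 930 × 0.382 = 366 + 355 = 721
End of period: [258, 315, 453, 721]
Period 2.
Births: 315 × 0.187 = 59  |  453 × 0.424 = 192 — total 251
Band 2: 258 × 0.955 = 246
Band 3: 315 × 0.963 = 303
Band 4: 453 × 0.916 + 721 × 0.382 = 415 + 275 = 690
End of period: [251, 246, 303, 690]

251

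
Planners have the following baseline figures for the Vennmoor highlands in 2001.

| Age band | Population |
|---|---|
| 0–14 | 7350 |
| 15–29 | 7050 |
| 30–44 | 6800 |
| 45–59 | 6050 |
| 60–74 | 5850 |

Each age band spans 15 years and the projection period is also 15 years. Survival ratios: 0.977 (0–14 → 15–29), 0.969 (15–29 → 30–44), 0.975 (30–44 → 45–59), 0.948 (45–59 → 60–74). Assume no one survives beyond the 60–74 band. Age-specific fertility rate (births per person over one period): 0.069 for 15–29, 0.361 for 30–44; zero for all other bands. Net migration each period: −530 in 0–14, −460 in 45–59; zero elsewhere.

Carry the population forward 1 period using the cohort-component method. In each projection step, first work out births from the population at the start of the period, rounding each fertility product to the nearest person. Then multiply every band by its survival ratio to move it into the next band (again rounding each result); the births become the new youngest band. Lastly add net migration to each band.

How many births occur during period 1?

2941

After projecting period 1:
Births: 7050 × 0.069 = 486  |  6800 × 0.361 = 2455 → total 2941
15–29: 7350 × 0.977 = 7181
30–44: 7050 × 0.969 = 6831
45–59: 6800 × 0.975 = 6630
60–74: 6050 × 0.948 = 5735
Net migration: 0–14 − 530 → 2411; 45–59 − 460 → 6170
Giving 2411 / 7181 / 6831 / 6170 / 5735.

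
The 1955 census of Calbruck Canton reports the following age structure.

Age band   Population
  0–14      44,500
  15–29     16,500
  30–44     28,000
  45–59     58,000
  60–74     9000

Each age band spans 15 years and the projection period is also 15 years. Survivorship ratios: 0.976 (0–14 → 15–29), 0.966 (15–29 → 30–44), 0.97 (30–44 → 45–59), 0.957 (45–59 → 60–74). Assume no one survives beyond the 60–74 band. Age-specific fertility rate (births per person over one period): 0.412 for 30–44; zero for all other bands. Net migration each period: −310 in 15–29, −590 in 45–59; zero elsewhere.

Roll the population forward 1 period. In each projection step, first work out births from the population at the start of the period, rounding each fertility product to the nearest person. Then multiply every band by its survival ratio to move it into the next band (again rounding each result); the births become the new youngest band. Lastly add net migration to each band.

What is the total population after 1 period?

Period 1:
Births: 28000 × 0.412 = 11536
15–29: 44500 × 0.976 = 43432
30–44: 16500 × 0.966 = 15939
45–59: 28000 × 0.97 = 27160
60–74: 58000 × 0.957 = 55506
Net migration: 15–29 − 310 → 43122; 45–59 − 590 → 26570
→ [11536, 43122, 15939, 26570, 55506]
Total after period 1: 11536 + 43122 + 15939 + 26570 + 55506 = 152673

152673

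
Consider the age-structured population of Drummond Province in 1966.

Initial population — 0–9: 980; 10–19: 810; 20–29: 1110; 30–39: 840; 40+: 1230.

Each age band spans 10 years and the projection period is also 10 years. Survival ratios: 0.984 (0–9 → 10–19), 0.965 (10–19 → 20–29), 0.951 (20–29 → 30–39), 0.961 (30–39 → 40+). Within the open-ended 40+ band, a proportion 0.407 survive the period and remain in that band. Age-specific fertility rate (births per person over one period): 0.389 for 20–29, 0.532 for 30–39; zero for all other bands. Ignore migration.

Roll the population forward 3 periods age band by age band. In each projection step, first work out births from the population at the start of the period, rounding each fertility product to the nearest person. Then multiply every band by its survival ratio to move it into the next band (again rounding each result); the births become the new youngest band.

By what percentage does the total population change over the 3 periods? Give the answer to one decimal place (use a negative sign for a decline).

-6.0

Let band 1 be 0–9 through band 5 = 40+.
— Period 1 —
Births: 1110 * 0.389 = 432  |  840 * 0.532 = 447 → 879
Band 2: 980 * 0.984 = 964
Band 3: 810 * 0.965 = 782
Band 4: 1110 * 0.951 = 1056
Band 5: 840 * 0.961 + 1230 * 0.407 = 807 + 501 = 1308
→ [879, 964, 782, 1056, 1308]
— Period 2 —
Births: 782 * 0.389 = 304  |  1056 * 0.532 = 562 → 866
Band 2: 879 * 0.984 = 865
Band 3: 964 * 0.965 = 930
Band 4: 782 * 0.951 = 744
Band 5: 1056 * 0.961 + 1308 * 0.407 = 1015 + 532 = 1547
→ [866, 865, 930, 744, 1547]
— Period 3 —
Births: 930 * 0.389 = 362  |  744 * 0.532 = 396 → 758
Band 2: 866 * 0.984 = 852
Band 3: 865 * 0.965 = 835
Band 4: 930 * 0.951 = 884
Band 5: 744 * 0.961 + 1547 * 0.407 = 715 + 630 = 1345
→ [758, 852, 835, 884, 1345]
Total: 4970 → 4674; change = -296; percentage change = -6.0%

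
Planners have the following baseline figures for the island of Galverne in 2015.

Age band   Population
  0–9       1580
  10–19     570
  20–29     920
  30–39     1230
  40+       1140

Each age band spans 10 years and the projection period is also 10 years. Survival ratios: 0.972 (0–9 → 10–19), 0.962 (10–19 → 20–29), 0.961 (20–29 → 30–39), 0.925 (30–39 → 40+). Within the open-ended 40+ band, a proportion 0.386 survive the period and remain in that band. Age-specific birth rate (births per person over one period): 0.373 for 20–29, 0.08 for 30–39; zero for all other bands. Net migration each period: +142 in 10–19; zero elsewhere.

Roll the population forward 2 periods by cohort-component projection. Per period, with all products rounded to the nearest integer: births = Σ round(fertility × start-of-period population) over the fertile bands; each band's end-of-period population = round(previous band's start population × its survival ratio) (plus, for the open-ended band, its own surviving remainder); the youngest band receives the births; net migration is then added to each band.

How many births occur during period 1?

Let band 1 be 0–9 through band 5 = 40+.
— Period 1 —
Births: 920 × 0.373 = 343  |  1230 × 0.08 = 98 — total 441
Band 2: 1580 × 0.972 = 1536
Band 3: 570 × 0.962 = 548
Band 4: 920 × 0.961 = 884
Band 5: 1230 × 0.925 + 1140 × 0.386 = 1138 + 440 = 1578
Net migration: Band 2 + 142 → 1678
Giving 441 / 1678 / 548 / 884 / 1578.

441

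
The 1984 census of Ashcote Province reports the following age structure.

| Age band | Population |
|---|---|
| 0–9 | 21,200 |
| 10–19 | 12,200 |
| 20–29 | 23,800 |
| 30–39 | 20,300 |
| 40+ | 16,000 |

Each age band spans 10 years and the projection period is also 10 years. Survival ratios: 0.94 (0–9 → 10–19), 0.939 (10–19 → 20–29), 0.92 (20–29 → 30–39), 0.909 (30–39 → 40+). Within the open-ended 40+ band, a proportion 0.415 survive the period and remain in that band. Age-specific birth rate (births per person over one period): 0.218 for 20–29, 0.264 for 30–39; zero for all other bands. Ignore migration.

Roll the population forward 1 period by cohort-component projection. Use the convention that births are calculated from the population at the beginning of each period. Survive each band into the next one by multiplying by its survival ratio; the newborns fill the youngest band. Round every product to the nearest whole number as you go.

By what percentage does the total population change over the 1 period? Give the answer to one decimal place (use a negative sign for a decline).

-4.9

Let group 1 be 0–9 through group 5 = 40+.
[period 1]
Births: 23800 × 0.218 = 5188  |  20300 × 0.264 = 5359 — total 10547
Group 2: 21200 × 0.94 = 19928
Group 3: 12200 × 0.939 = 11456
Group 4: 23800 × 0.92 = 21896
Group 5: 20300 × 0.909 + 16000 × 0.415 = 18453 + 6640 = 25093
End of period: [10547, 19928, 11456, 21896, 25093]
Total: 93500 → 88920; change = -4580; percentage change = -4.9%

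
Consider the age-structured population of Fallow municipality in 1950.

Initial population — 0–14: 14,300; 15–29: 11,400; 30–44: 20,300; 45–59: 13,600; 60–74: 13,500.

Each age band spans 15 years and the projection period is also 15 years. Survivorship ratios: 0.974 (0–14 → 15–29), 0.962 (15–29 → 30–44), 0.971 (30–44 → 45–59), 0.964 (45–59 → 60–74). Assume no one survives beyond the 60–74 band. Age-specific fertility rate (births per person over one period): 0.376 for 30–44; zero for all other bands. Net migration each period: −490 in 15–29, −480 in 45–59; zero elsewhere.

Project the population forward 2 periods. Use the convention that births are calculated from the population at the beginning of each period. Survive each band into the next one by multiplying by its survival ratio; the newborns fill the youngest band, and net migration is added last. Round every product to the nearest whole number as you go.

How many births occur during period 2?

4124

Let group 1 be 0–14 through group 5 = 60–74.
After projecting period 1:
Births: 20300 × 0.376 = 7633
Group 2: 14300 × 0.974 = 13928
Group 3: 11400 × 0.962 = 10967
Group 4: 20300 × 0.971 = 19711
Group 5: 13600 × 0.964 = 13110
Net migration: Group 2 − 490 → 13438; Group 4 − 480 → 19231
Population now: 0–14=7633, 15–29=13438, 30–44=10967, 45–59=19231, 60–74=13110
After projecting period 2:
Births: 10967 × 0.376 = 4124
Group 2: 7633 × 0.974 = 7435
Group 3: 13438 × 0.962 = 12927
Group 4: 10967 × 0.971 = 10649
Group 5: 19231 × 0.964 = 18539
Net migration: Group 2 − 490 → 6945; Group 4 − 480 → 10169
Population now: 0–14=4124, 15–29=6945, 30–44=12927, 45–59=10169, 60–74=18539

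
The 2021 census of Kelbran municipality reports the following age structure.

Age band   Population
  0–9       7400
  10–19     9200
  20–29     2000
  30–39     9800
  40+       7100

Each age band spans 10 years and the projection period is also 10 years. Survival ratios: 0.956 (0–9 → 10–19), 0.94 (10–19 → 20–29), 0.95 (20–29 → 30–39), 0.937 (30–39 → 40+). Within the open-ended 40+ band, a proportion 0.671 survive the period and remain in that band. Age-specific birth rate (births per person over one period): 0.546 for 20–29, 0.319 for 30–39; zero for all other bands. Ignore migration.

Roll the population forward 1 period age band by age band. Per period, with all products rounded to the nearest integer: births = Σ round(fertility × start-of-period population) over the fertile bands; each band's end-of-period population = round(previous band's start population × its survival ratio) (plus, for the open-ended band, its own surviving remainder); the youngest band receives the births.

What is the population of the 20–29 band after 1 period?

8648

Call the groups 1 to 5, youngest first.
After projecting period 1:
Births: 2000 × 0.546 = 1092 ; 9800 × 0.319 = 3126 — total 4218
Group 2: 7400 × 0.956 = 7074
Group 3: 9200 × 0.94 = 8648
Group 4: 2000 × 0.95 = 1900
Group 5: 9800 × 0.937 + 7100 × 0.671 = 9183 + 4764 = 13947
Giving 4218 / 7074 / 8648 / 1900 / 13947.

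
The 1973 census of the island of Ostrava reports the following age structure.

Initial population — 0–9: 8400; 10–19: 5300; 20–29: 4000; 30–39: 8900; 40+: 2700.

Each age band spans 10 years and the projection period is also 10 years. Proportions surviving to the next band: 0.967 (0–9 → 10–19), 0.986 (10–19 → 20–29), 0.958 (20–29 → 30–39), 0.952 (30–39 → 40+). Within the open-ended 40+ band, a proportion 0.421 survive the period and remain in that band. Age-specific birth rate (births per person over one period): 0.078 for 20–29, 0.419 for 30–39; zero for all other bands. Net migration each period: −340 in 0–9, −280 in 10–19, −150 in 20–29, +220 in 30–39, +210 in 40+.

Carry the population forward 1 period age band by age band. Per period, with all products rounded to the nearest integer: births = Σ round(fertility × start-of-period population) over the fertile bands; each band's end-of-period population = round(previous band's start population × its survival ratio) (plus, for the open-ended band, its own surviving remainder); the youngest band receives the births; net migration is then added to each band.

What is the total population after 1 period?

— Period 1 —
Births: 4000 × 0.078 = 312  |  8900 × 0.419 = 3729 — total 4041
10–19: 8400 × 0.967 = 8123
20–29: 5300 × 0.986 = 5226
30–39: 4000 × 0.958 = 3832
40+: 8900 × 0.952 + 2700 × 0.421 = 8473 + 1137 = 9610
Net migration: 0–9 − 340 → 3701; 10–19 − 280 → 7843; 20–29 − 150 → 5076; 30–39 + 220 → 4052; 40+ + 210 → 9820
Giving 3701 / 7843 / 5076 / 4052 / 9820.
Total after period 1: 3701 + 7843 + 5076 + 4052 + 9820 = 30492

30492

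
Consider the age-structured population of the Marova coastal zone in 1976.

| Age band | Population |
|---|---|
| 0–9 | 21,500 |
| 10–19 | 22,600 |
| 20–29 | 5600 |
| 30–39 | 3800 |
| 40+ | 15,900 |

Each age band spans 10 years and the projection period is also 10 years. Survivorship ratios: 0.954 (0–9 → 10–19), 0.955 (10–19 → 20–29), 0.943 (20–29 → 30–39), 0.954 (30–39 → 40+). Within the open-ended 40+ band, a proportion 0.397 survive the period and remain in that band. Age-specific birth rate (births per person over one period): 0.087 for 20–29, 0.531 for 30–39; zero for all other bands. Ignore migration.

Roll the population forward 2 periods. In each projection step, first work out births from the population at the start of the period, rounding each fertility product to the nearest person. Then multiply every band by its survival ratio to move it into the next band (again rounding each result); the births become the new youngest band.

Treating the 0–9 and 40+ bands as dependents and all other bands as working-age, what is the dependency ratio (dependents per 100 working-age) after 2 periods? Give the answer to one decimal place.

[period 1]
Births: 5600 × 0.087 = 487  |  3800 × 0.531 = 2018 → total 2505
10–19: 21500 × 0.954 = 20511
20–29: 22600 × 0.955 = 21583
30–39: 5600 × 0.943 = 5281
40+: 3800 × 0.954 + 15900 × 0.397 = 3625 + 6312 = 9937
End of period: [2505, 20511, 21583, 5281, 9937]
[period 2]
Births: 21583 × 0.087 = 1878  |  5281 × 0.531 = 2804 → total 4682
10–19: 2505 × 0.954 = 2390
20–29: 20511 × 0.955 = 19588
30–39: 21583 × 0.943 = 20353
40+: 5281 × 0.954 + 9937 × 0.397 = 5038 + 3945 = 8983
End of period: [4682, 2390, 19588, 20353, 8983]
Dependents (band 0–9 + band 40+) = 4682 + 8983 = 13665; working-age = 42331; ratio = 13665/42331 × 100 = 32.3

32.3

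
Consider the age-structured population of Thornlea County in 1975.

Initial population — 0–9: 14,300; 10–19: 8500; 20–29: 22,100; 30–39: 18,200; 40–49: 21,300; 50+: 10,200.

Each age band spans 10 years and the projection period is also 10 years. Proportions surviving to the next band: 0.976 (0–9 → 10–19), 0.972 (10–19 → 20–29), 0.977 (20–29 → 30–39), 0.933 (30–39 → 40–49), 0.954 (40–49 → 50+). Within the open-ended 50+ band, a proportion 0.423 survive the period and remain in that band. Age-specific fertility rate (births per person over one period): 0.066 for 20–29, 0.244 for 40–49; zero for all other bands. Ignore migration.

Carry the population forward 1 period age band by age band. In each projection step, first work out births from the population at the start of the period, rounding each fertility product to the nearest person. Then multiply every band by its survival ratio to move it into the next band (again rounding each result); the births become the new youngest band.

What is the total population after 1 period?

92083

Let group 1 be 0–9 through group 6 = 50+.
After projecting period 1:
Births: 22100 × 0.066 = 1459, 21300 × 0.244 = 5197 — total 6656
Group 2: 14300 × 0.976 = 13957
Group 3: 8500 × 0.972 = 8262
Group 4: 22100 × 0.977 = 21592
Group 5: 18200 × 0.933 = 16981
Group 6: 21300 × 0.954 + 10200 × 0.423 = 20320 + 4315 = 24635
Population now: 0–9=6656, 10–19=13957, 20–29=8262, 30–39=21592, 40–49=16981, 50+=24635
Total after period 1: 6656 + 13957 + 8262 + 21592 + 16981 + 24635 = 92083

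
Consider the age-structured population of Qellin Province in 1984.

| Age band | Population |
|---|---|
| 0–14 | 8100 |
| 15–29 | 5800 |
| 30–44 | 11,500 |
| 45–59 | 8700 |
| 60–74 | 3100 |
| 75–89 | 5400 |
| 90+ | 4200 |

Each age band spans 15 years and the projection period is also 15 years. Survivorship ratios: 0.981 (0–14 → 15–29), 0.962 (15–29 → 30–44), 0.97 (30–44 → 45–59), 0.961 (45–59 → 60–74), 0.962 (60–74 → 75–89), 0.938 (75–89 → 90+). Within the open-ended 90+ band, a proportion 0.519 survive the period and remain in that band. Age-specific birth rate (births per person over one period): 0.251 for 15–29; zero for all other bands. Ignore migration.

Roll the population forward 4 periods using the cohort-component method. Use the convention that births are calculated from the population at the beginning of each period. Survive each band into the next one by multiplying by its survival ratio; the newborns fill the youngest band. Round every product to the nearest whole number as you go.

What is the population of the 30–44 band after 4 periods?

Numbering the groups 1..7 from youngest to oldest:
Period 1:
Births: 5800 * 0.251 = 1456
Group 2: 8100 * 0.981 = 7946
Group 3: 5800 * 0.962 = 5580
Group 4: 11500 * 0.97 = 11155
Group 5: 8700 * 0.961 = 8361
Group 6: 3100 * 0.962 = 2982
Group 7: 5400 * 0.938 + 4200 * 0.519 = 5065 + 2180 = 7245
Population now: 0–14=1456, 15–29=7946, 30–44=5580, 45–59=11155, 60–74=8361, 75–89=2982, 90+=7245
Period 2:
Births: 7946 * 0.251 = 1994
Group 2: 1456 * 0.981 = 1428
Group 3: 7946 * 0.962 = 7644
Group 4: 5580 * 0.97 = 5413
Group 5: 11155 * 0.961 = 10720
Group 6: 8361 * 0.962 = 8043
Group 7: 2982 * 0.938 + 7245 * 0.519 = 2797 + 3760 = 6557
Population now: 0–14=1994, 15–29=1428, 30–44=7644, 45–59=5413, 60–74=10720, 75–89=8043, 90+=6557
Period 3:
Births: 1428 * 0.251 = 358
Group 2: 1994 * 0.981 = 1956
Group 3: 1428 * 0.962 = 1374
Group 4: 7644 * 0.97 = 7415
Group 5: 5413 * 0.961 = 5202
Group 6: 10720 * 0.962 = 10313
Group 7: 8043 * 0.938 + 6557 * 0.519 = 7544 + 3403 = 10947
Population now: 0–14=358, 15–29=1956, 30–44=1374, 45–59=7415, 60–74=5202, 75–89=10313, 90+=10947
Period 4:
Births: 1956 * 0.251 = 491
Group 2: 358 * 0.981 = 351
Group 3: 1956 * 0.962 = 1882
Group 4: 1374 * 0.97 = 1333
Group 5: 7415 * 0.961 = 7126
Group 6: 5202 * 0.962 = 5004
Group 7: 10313 * 0.938 + 10947 * 0.519 = 9674 + 5681 = 15355
Population now: 0–14=491, 15–29=351, 30–44=1882, 45–59=1333, 60–74=7126, 75–89=5004, 90+=15355

1882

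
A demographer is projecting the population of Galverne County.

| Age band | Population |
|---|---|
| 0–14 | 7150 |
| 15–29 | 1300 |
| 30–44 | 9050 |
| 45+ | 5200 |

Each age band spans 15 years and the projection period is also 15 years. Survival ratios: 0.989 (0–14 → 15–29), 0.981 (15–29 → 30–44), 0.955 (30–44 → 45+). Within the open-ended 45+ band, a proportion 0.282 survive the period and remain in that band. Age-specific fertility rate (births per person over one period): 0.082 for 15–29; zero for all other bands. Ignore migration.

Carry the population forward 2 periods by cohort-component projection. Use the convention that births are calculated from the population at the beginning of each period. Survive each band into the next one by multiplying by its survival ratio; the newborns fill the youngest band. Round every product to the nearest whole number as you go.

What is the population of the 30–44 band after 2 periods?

6937

Numbering the bands 1..4 from youngest to oldest:
[period 1]
Births: 1300 × 0.082 = 107
Band 2: 7150 × 0.989 = 7071
Band 3: 1300 × 0.981 = 1275
Band 4: 9050 × 0.955 + 5200 × 0.282 = 8643 + 1466 = 10109
Population now: 0–14=107, 15–29=7071, 30–44=1275, 45+=10109
[period 2]
Births: 7071 × 0.082 = 580
Band 2: 107 × 0.989 = 106
Band 3: 7071 × 0.981 = 6937
Band 4: 1275 × 0.955 + 10109 × 0.282 = 1218 + 2851 = 4069
Population now: 0–14=580, 15–29=106, 30–44=6937, 45+=4069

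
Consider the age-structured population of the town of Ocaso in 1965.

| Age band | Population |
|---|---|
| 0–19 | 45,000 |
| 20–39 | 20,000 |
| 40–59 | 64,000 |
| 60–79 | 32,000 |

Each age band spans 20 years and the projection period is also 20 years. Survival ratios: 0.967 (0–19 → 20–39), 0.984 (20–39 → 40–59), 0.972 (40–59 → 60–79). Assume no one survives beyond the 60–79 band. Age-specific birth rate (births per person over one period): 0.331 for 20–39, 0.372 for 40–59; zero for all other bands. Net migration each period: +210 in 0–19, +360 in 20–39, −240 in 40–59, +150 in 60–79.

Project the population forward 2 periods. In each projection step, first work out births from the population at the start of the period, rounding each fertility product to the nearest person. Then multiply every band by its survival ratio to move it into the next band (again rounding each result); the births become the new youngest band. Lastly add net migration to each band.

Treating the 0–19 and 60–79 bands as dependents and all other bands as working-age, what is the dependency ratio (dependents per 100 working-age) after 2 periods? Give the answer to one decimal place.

Period 1.
Births: 20000 * 0.331 = 6620 ; 64000 * 0.372 = 23808 — total 30428
20–39: 45000 * 0.967 = 43515
40–59: 20000 * 0.984 = 19680
60–79: 64000 * 0.972 = 62208
Net migration: 0–19 + 210 → 30638; 20–39 + 360 → 43875; 40–59 − 240 → 19440; 60–79 + 150 → 62358
Giving 30638 / 43875 / 19440 / 62358.
Period 2.
Births: 43875 * 0.331 = 14523 ; 19440 * 0.372 = 7232 — total 21755
20–39: 30638 * 0.967 = 29627
40–59: 43875 * 0.984 = 43173
60–79: 19440 * 0.972 = 18896
Net migration: 0–19 + 210 → 21965; 20–39 + 360 → 29987; 40–59 − 240 → 42933; 60–79 + 150 → 19046
Giving 21965 / 29987 / 42933 / 19046.
Dependents (band 0–19 + band 60–79) = 21965 + 19046 = 41011; working-age = 72920; ratio = 41011/72920 × 100 = 56.2

56.2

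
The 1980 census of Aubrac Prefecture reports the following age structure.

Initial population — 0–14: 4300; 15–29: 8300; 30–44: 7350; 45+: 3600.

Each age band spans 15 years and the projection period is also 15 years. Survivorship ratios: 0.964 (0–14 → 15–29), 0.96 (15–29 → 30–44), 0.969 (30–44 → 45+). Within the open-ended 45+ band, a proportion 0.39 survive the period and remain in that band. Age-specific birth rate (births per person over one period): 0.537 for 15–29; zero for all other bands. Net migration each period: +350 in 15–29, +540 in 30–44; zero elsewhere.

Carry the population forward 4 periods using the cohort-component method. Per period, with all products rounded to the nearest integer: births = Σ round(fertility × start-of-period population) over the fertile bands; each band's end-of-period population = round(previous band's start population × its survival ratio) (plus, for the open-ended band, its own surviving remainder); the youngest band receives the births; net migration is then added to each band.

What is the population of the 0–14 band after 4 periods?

(Groups numbered youngest = 1 to oldest = 4.)
[period 1]
Births: 8300 * 0.537 = 4457
Group 2: 4300 * 0.964 = 4145
Group 3: 8300 * 0.96 = 7968
Group 4: 7350 * 0.969 + 3600 * 0.39 = 7122 + 1404 = 8526
Net migration: Group 2 + 350 → 4495; Group 3 + 540 → 8508
End of period: [4457, 4495, 8508, 8526]
[period 2]
Births: 4495 * 0.537 = 2414
Group 2: 4457 * 0.964 = 4297
Group 3: 4495 * 0.96 = 4315
Group 4: 8508 * 0.969 + 8526 * 0.39 = 8244 + 3325 = 11569
Net migration: Group 2 + 350 → 4647; Group 3 + 540 → 4855
End of period: [2414, 4647, 4855, 11569]
[period 3]
Births: 4647 * 0.537 = 2495
Group 2: 2414 * 0.964 = 2327
Group 3: 4647 * 0.96 = 4461
Group 4: 4855 * 0.969 + 11569 * 0.39 = 4704 + 4512 = 9216
Net migration: Group 2 + 350 → 2677; Group 3 + 540 → 5001
End of period: [2495, 2677, 5001, 9216]
[period 4]
Births: 2677 * 0.537 = 1438
Group 2: 2495 * 0.964 = 2405
Group 3: 2677 * 0.96 = 2570
Group 4: 5001 * 0.969 + 9216 * 0.39 = 4846 + 3594 = 8440
Net migration: Group 2 + 350 → 2755; Group 3 + 540 → 3110
End of period: [1438, 2755, 3110, 8440]

1438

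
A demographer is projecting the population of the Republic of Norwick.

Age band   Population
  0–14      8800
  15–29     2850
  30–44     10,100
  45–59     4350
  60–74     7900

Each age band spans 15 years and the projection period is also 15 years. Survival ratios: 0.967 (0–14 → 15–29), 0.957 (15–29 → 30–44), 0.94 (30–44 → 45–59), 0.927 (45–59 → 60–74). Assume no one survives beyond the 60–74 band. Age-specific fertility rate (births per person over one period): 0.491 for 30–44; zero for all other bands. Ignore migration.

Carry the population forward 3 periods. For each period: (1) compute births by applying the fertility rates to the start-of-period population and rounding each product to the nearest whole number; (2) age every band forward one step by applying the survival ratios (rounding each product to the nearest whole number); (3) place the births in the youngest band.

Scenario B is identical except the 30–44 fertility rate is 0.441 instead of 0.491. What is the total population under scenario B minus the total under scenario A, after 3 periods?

-1006

Call the bands 1 to 5, youngest first.
Period 1:
Births: 10100 * 0.491 = 4959
Band 2: 8800 * 0.967 = 8510
Band 3: 2850 * 0.957 = 2727
Band 4: 10100 * 0.94 = 9494
Band 5: 4350 * 0.927 = 4032
End of period: [4959, 8510, 2727, 9494, 4032]
Period 2:
Births: 2727 * 0.491 = 1339
Band 2: 4959 * 0.967 = 4795
Band 3: 8510 * 0.957 = 8144
Band 4: 2727 * 0.94 = 2563
Band 5: 9494 * 0.927 = 8801
End of period: [1339, 4795, 8144, 2563, 8801]
Period 3:
Births: 8144 * 0.491 = 3999
Band 2: 1339 * 0.967 = 1295
Band 3: 4795 * 0.957 = 4589
Band 4: 8144 * 0.94 = 7655
Band 5: 2563 * 0.927 = 2376
End of period: [3999, 1295, 4589, 7655, 2376]
Scenario A total after 3 periods: 19914
Scenario B projection —
Period 1:
Births: 10100 * 0.441 = 4454
Band 2: 8800 * 0.967 = 8510
Band 3: 2850 * 0.957 = 2727
Band 4: 10100 * 0.94 = 9494
Band 5: 4350 * 0.927 = 4032
End of period: [4454, 8510, 2727, 9494, 4032]
Period 2:
Births: 2727 * 0.441 = 1203
Band 2: 4454 * 0.967 = 4307
Band 3: 8510 * 0.957 = 8144
Band 4: 2727 * 0.94 = 2563
Band 5: 9494 * 0.927 = 8801
End of period: [1203, 4307, 8144, 2563, 8801]
Period 3:
Births: 8144 * 0.441 = 3592
Band 2: 1203 * 0.967 = 1163
Band 3: 4307 * 0.957 = 4122
Band 4: 8144 * 0.94 = 7655
Band 5: 2563 * 0.927 = 2376
End of period: [3592, 1163, 4122, 7655, 2376]
Scenario B total after 3 periods: 18908
Difference B − A = 18908 − 19914 = -1006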